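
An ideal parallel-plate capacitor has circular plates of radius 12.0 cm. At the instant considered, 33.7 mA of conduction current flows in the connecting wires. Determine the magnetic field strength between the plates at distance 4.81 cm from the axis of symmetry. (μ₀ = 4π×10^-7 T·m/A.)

By continuity the displacement current in the gap matches the conduction current: I_d = 0.0337 A.
∮B·dl = μ₀ I_d,enc with I_d,enc = I_d r²/R² = 5.414×10^-3 A; so B = μ₀ I_d,enc/(2πr) = 2.25×10^-8 T.

2.25×10^-8 T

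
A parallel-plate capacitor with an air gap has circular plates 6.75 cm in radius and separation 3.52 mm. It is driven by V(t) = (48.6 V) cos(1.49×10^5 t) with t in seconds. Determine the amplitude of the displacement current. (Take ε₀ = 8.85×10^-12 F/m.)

C = ε₀A/d = (8.85×10^-12)(0.01431)/(3.52×10^-3) = 3.598×10^-11 F; ω = 1.49×10^5 rad/s.
I_d = C dV/dt, so |I_d|_max = C V₀ ω = (3.598×10^-11)(48.6)(1.49×10^5) = 2.61×10^-4 A.

2.61×10^-4 A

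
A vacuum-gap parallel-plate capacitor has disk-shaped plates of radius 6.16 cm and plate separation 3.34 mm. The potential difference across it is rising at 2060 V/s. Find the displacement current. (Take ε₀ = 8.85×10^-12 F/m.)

6.51×10^-8 A

The field between the plates is E = V/d, so dE/dt = (2060)/(3.34×10^-3 m) = 6.168×10^5 V/(m·s).
I_d = ε₀ A (dE/dt) = (8.85×10^-12)(0.01192)(6.168×10^5) = 6.51×10^-8 A.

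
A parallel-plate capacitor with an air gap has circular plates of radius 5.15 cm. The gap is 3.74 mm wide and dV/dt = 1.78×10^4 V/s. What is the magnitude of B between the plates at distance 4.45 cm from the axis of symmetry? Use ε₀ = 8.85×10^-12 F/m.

dE/dt = (dV/dt)/d = 4.759×10^6 V/(m·s); I_d = ε₀(πR²)(dE/dt) = (8.85×10^-12)(8.332×10^-3)(4.759×10^6) = 3.509×10^-7 A.
∮B·dl = μ₀ I_d,enc with I_d,enc = I_d r²/R² = 2.620×10^-7 A; so B = μ₀ I_d,enc/(2πr) = 1.18×10^-12 T.

1.18×10^-12 T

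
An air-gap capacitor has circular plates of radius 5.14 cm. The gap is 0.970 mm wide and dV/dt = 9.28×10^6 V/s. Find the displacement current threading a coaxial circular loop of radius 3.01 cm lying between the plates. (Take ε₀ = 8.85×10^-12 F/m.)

I_d = C dV/dt with C = ε₀πR²/d = 7.573×10^-11 F, so I_d = (7.573×10^-11)(9.28×10^6) = 7.028×10^-4 A.
Through an area πr² the displacement current is I_d·(πr²/πR²) = I_d (r/R)² = 2.41×10^-4 A.

2.41×10^-4 A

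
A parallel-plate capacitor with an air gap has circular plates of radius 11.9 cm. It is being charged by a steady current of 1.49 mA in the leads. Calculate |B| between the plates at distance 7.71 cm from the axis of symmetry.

1.62×10^-9 T

Between the plates the displacement current equals the wire current: I_d = 1.49 mA = 1.49×10^-3 A.
For r < R the Ampère–Maxwell law gives B(2πr) = μ₀ I_d (r²/R²), so B = μ₀ I_d r/(2πR²) = (4π×10^-7)(1.49×10^-3)(0.0771)/(2π·0.119²) = 1.62×10^-9 T.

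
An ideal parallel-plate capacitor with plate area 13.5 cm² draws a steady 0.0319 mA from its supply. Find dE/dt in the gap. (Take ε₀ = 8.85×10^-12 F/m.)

The displacement current between the plates equals the conduction current, I_d = 0.0319 mA.
Since I_d = ε₀ A dE/dt, dE/dt = I_d/(ε₀A) = (3.19×10^-5)/((8.85×10^-12)(1.35×10^-3)) = 2.67×10^9 V/(m·s).

2.67×10^9 V/(m·s)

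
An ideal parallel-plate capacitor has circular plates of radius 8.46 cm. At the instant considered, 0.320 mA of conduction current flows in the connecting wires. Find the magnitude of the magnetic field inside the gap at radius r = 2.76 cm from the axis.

No conduction current crosses the gap, so I_d there equals the 3.20×10^-4 A in the leads.
An Ampèrian loop of radius r encloses a fraction (r/R)² of I_d. Then B·2πr = μ₀ I_d (r/R)², giving B = μ₀ I_d r/(2πR²) = 2.47×10^-10 T.

2.47×10^-10 T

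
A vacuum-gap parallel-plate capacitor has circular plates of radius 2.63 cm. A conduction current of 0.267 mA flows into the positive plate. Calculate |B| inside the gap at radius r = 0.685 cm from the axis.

5.29×10^-10 T

By continuity the displacement current in the gap matches the conduction current: I_d = 2.67×10^-4 A.
For r < R the Ampère–Maxwell law gives B(2πr) = μ₀ I_d (r²/R²), so B = μ₀ I_d r/(2πR²) = (4π×10^-7)(2.67×10^-4)(6.85×10^-3)/(2π·0.0263²) = 5.29×10^-10 T.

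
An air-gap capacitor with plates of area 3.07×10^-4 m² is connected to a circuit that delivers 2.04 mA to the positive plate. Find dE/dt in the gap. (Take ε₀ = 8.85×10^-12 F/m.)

Charge continuity gives I_d = I = 2.04×10^-3 A between the plates.
Since I_d = ε₀ A dE/dt, dE/dt = I_d/(ε₀A) = (2.04×10^-3)/((8.85×10^-12)(3.07×10^-4)) = 7.51×10^11 V/(m·s).

7.51×10^11 V/(m·s)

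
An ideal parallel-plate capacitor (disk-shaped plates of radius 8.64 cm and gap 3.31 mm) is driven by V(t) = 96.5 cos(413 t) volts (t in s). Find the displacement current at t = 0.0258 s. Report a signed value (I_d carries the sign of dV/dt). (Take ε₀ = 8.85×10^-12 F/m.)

2.36×10^-6 A

dV/dt = (96.5)(413)·−sin(10.6554) = 3.757×10^4 V/s.
I_d = C dV/dt with C = ε₀A/d = (8.85×10^-12)(0.02345)/(3.31×10^-3) = 6.270×10^-11 F, so I_d = (6.270×10^-11)(3.757×10^4) = 2.36×10^-6 A.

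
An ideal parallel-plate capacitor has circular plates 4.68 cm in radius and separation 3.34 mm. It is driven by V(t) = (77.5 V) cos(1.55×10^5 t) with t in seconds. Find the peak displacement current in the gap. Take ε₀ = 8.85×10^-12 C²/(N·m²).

2.19×10^-4 A

C = ε₀A/d = (8.85×10^-12)(6.881×10^-3)/(3.34×10^-3) = 1.823×10^-11 F; ω = 1.55×10^5 rad/s.
I_d = C dV/dt, so |I_d|_max = C V₀ ω = (1.823×10^-11)(77.5)(1.55×10^5) = 2.19×10^-4 A.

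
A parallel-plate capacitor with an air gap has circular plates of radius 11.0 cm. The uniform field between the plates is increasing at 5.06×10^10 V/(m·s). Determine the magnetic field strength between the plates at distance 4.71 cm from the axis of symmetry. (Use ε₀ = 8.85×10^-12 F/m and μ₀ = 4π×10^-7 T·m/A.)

Total displacement current: I_d = ε₀(πR²)(dE/dt) = (8.85×10^-12)(0.03801)(5.06×10^10) = 0.01702 A.
An Ampèrian loop of radius r encloses a fraction (r/R)² of I_d. Then B·2πr = μ₀ I_d (r/R)², giving B = μ₀ I_d r/(2πR²) = 1.33×10^-8 T.

1.33×10^-8 T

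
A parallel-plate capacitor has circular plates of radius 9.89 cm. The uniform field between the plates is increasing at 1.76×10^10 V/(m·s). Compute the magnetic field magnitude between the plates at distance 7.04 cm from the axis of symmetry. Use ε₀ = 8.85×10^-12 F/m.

Total displacement current: I_d = ε₀(πR²)(dE/dt) = (8.85×10^-12)(0.03073)(1.76×10^10) = 4.787×10^-3 A.
For r < R the Ampère–Maxwell law gives B(2πr) = μ₀ I_d (r²/R²), so B = μ₀ I_d r/(2πR²) = (4π×10^-7)(4.787×10^-3)(0.0704)/(2π·0.0989²) = 6.89×10^-9 T.

6.89×10^-9 T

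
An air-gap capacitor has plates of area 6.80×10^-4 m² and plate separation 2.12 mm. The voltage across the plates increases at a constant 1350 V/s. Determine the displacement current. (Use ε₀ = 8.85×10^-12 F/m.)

The field between the plates is E = V/d, so dE/dt = (1350)/(2.12×10^-3 m) = 6.368×10^5 V/(m·s).
I_d = ε₀ A (dE/dt) = (8.85×10^-12)(6.80×10^-4)(6.368×10^5) = 3.83×10^-9 A.

3.83×10^-9 A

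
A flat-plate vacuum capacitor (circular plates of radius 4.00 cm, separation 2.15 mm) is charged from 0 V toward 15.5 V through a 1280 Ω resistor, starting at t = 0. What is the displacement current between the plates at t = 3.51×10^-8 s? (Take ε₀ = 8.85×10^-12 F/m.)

3.22×10^-3 A

With C = ε₀A/d = (8.85×10^-12)(5.027×10^-3)/(2.15×10^-3) = 2.069×10^-11 F, the time constant is τ = RC = 2.648×10^-8 s, so t/τ = 1.326 and e^(−t/τ) = 0.2655.
I_d = I_cond = (V₀/R) e^(−t/τ) = (0.01211)(0.2655) = 3.22×10^-3 A.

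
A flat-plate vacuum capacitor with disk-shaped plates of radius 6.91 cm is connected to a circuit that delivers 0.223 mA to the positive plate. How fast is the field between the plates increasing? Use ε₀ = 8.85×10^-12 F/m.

By continuity, I_d in the gap equals the 0.223 mA flowing in the wire.
Then dE/dt = I_d/(ε₀A) = 1.68×10^9 V/(m·s).

1.68×10^9 V/(m·s)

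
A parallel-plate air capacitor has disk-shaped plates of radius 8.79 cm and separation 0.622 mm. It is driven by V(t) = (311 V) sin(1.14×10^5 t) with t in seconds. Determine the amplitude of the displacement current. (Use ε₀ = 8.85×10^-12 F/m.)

The displacement current equals the conduction current C dV/dt, which peaks at C V₀ ω.
With C = ε₀A/d = (8.85×10^-12)(0.02427)/(6.22×10^-4) = 3.453×10^-10 F and ω = 1.14×10^5 rad/s, I_d,max = (3.453×10^-10)(311)(1.14×10^5) = 0.0122 A.

0.0122 A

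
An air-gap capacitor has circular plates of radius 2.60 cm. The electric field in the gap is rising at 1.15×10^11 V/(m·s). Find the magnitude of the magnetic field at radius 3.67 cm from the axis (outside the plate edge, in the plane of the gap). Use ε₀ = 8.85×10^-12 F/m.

Through the whole plate area (πR² = 2.124×10^-3 m²), I_d = ε₀ πR² dE/dt = 2.162×10^-3 A.
Outside the plates the loop encloses all of I_d, so B·2πr = μ₀ I_d and B = 1.18×10^-8 T.

1.18×10^-8 T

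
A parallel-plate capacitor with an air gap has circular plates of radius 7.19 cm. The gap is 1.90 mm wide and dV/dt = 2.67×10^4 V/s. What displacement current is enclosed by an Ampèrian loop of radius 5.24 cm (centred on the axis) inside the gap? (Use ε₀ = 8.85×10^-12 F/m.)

I_d = C dV/dt with C = ε₀πR²/d = 7.564×10^-11 F, so I_d = (7.564×10^-11)(2.67×10^4) = 2.020×10^-6 A.
The field is uniform, so I_d,enc = I_d (r/R)² = (2.020×10^-6)(5.24/7.19)² = 1.07×10^-6 A.

1.07×10^-6 A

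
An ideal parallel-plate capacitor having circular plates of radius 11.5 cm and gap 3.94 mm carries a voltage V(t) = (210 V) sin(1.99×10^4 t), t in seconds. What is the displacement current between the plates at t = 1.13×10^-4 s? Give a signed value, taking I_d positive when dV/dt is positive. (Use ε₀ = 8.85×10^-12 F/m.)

-2.45×10^-4 A

dV/dt = (210)(1.99×10^4)·cos(2.2487) = -2.621×10^6 V/s.
I_d = C dV/dt with C = ε₀A/d = (8.85×10^-12)(0.04155)/(3.94×10^-3) = 9.333×10^-11 F, so I_d = (9.333×10^-11)(-2.621×10^6) = -2.45×10^-4 A.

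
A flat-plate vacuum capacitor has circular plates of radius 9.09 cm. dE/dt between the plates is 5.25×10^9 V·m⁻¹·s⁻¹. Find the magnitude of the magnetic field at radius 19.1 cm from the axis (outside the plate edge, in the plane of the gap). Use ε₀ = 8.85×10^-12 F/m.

Total displacement current: I_d = ε₀(πR²)(dE/dt) = (8.85×10^-12)(0.02596)(5.25×10^9) = 1.206×10^-3 A.
With r > R the enclosed displacement current is the full I_d; B = μ₀ I_d / (2πr) = 1.26×10^-9 T.

1.26×10^-9 T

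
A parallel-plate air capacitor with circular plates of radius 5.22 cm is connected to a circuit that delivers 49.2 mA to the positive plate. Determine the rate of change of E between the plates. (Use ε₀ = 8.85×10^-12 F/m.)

By continuity, I_d in the gap equals the 49.2 mA flowing in the wire.
Since I_d = ε₀ A dE/dt, dE/dt = I_d/(ε₀A) = (0.0492)/((8.85×10^-12)(8.560×10^-3)) = 6.49×10^11 V/(m·s).

6.49×10^11 V/(m·s)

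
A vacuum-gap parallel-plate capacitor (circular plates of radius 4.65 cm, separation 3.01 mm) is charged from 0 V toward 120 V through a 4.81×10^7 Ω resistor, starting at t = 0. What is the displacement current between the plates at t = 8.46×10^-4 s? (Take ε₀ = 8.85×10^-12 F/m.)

C = ε₀A/d = (8.85×10^-12)(6.793×10^-3)/(3.01×10^-3) = 1.997×10^-11 F, so τ = RC = 9.606×10^-4 s.
The conduction current is I(t) = (V₀/R) e^(−t/τ), and the displacement current between the plates equals it.
t/τ = 0.8807; I_d = (120/4.81×10^7) · e^(−0.8807) = (2.495×10^-6)(0.4145) = 1.03×10^-6 A.

1.03×10^-6 A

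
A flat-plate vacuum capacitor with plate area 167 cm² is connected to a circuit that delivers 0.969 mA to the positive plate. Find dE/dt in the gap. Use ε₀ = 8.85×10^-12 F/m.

6.56×10^9 V/(m·s)

By continuity, I_d in the gap equals the 0.969 mA flowing in the wire.
Since I_d = ε₀ A dE/dt, dE/dt = I_d/(ε₀A) = (9.69×10^-4)/((8.85×10^-12)(0.0167)) = 6.56×10^9 V/(m·s).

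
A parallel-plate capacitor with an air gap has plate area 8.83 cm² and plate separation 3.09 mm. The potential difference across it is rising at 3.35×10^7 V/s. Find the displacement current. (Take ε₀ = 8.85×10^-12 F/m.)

The field between the plates is E = V/d, so dE/dt = (3.35×10^7)/(3.09×10^-3 m) = 1.084×10^10 V/(m·s).
I_d = ε₀ A (dE/dt) = (8.85×10^-12)(8.83×10^-4)(1.084×10^10) = 8.47×10^-5 A.

8.47×10^-5 A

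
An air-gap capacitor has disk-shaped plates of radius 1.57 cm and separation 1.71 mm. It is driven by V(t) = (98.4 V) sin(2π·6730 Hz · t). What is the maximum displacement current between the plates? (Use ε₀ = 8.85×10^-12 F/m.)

1.67×10^-5 A

(dE/dt)_max = V₀ω/d = 2.434×10^9 V/(m·s); ω = 2πf = 4.229×10^4 rad/s.
I_d,max = ε₀ A (dE/dt)_max = (8.85×10^-12)(7.744×10^-4)(2.434×10^9) = 1.67×10^-5 A.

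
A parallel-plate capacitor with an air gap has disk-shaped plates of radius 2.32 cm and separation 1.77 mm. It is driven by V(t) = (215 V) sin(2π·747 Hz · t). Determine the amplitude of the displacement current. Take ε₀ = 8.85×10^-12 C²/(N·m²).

8.53×10^-6 A

The displacement current equals the conduction current C dV/dt, which peaks at C V₀ ω.
With C = ε₀A/d = (8.85×10^-12)(1.691×10^-3)/(1.77×10^-3) = 8.455×10^-12 F and ω = 2πf = 4694 rad/s, I_d,max = (8.455×10^-12)(215)(4694) = 8.53×10^-6 A.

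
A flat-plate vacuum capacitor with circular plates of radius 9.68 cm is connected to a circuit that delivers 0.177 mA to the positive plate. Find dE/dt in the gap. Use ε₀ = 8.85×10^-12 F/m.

The displacement current between the plates equals the conduction current, I_d = 0.177 mA.
Then dE/dt = I_d/(ε₀A) = 6.79×10^8 V/(m·s).

6.79×10^8 V/(m·s)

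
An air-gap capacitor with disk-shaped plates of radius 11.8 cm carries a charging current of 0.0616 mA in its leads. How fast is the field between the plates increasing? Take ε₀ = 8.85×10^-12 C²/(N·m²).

By continuity, I_d in the gap equals the 0.0616 mA flowing in the wire.
Since I_d = ε₀ A dE/dt, dE/dt = I_d/(ε₀A) = (6.16×10^-5)/((8.85×10^-12)(0.04374)) = 1.59×10^8 V/(m·s).

1.59×10^8 V/(m·s)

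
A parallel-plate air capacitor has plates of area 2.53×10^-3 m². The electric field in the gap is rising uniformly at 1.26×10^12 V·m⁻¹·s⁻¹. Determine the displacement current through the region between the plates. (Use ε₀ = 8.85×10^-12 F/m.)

0.0282 A

The displacement current is ε₀ times dΦ_E/dt = ε₀ A dE/dt = (8.85×10^-12)(2.53×10^-3)(1.26×10^12) = 0.0282 A.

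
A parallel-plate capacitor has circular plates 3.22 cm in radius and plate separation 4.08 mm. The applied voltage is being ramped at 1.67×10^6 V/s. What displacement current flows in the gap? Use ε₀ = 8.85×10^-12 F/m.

C = ε₀A/d = (8.85×10^-12)(3.257×10^-3)/(4.08×10^-3) = 7.065×10^-12 F.
I_d = C dV/dt = (7.065×10^-12)(1.67×10^6) = 1.18×10^-5 A.

1.18×10^-5 A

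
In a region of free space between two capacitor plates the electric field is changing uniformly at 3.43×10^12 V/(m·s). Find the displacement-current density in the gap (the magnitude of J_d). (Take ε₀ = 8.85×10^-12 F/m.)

30.4 A/m²

J_d = ε₀ ∂E/∂t, so J_d = 30.4 A/m².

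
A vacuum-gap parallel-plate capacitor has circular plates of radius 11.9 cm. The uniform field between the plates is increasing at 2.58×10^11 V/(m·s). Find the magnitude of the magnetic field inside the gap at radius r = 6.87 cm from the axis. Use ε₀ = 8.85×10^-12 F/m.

9.86×10^-8 T

Through the whole plate area (πR² = 0.04449 m²), I_d = ε₀ πR² dE/dt = 0.1016 A.
For r < R the Ampère–Maxwell law gives B(2πr) = μ₀ I_d (r²/R²), so B = μ₀ I_d r/(2πR²) = (4π×10^-7)(0.1016)(0.0687)/(2π·0.119²) = 9.86×10^-8 T.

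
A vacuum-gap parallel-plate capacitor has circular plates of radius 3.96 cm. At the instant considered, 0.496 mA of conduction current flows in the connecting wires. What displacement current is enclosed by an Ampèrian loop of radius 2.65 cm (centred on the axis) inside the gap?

2.22×10^-4 A

No conduction current crosses the gap, so I_d there equals the 4.96×10^-4 A in the leads.
Since J_d is uniform, the enclosed fraction is (r/R)² = 0.4478, giving I_d,enc = 2.22×10^-4 A.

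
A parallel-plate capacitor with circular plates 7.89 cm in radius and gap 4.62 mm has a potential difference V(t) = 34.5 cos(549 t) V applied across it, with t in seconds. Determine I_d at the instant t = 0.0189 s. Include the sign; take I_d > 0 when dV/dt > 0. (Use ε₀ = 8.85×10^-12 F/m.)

dE/dt = (V₀ω/d)·−sin(ωt) with ωt = 10.3761 rad: (34.5)(549)(0.8142)/(4.62×10^-3) = 3.338×10^6 V/(m·s).
I_d = ε₀ A dE/dt = (8.85×10^-12)(0.01956)(3.338×10^6) = 5.78×10^-7 A.

5.78×10^-7 A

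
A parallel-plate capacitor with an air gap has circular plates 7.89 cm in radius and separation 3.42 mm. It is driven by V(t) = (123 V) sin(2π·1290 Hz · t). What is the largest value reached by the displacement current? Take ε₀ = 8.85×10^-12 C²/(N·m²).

C = ε₀A/d = (8.85×10^-12)(0.01956)/(3.42×10^-3) = 5.062×10^-11 F; ω = 2πf = 8105 rad/s.
I_d = C dV/dt, so |I_d|_max = C V₀ ω = (5.062×10^-11)(123)(8105) = 5.05×10^-5 A.

5.05×10^-5 A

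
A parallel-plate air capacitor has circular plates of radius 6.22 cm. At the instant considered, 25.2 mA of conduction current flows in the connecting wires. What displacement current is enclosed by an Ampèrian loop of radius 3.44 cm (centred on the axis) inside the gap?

7.71×10^-3 A

No conduction current crosses the gap, so I_d there equals the 0.0252 A in the leads.
Through an area πr² the displacement current is I_d·(πr²/πR²) = I_d (r/R)² = 7.71×10^-3 A.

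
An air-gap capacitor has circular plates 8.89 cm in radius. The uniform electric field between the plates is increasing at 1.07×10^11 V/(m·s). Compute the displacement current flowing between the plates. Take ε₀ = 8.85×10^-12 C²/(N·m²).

0.0235 A

I_d = ε₀ A (dE/dt) = (8.85×10^-12)(0.02483 m²)(1.07×10^11) = 0.0235 A.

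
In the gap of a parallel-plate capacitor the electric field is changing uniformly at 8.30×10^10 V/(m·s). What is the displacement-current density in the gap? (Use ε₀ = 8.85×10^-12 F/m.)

0.735 A/m²

J_d = ε₀ dE/dt = (8.85×10^-12)(8.30×10^10) = 0.735 A/m².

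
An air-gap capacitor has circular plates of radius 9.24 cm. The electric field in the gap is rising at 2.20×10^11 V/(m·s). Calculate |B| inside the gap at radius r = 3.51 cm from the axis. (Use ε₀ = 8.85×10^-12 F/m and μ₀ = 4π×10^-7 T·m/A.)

4.29×10^-8 T

Total displacement current: I_d = ε₀(πR²)(dE/dt) = (8.85×10^-12)(0.02682)(2.20×10^11) = 0.05222 A.
For r < R the Ampère–Maxwell law gives B(2πr) = μ₀ I_d (r²/R²), so B = μ₀ I_d r/(2πR²) = (4π×10^-7)(0.05222)(0.0351)/(2π·0.0924²) = 4.29×10^-8 T.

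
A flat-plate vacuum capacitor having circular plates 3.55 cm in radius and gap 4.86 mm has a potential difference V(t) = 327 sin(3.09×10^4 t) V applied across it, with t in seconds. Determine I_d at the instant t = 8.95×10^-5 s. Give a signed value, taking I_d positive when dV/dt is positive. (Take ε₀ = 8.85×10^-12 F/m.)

-6.78×10^-5 A

C = ε₀A/d = (8.85×10^-12)(3.959×10^-3)/(4.86×10^-3) = 7.209×10^-12 F. dV/dt = V₀ω·cos(ωt); at ωt = 2.76555 rad this factor is -0.9301.
I_d = C dV/dt = (7.209×10^-12)(327)(3.09×10^4)(-0.9301) = -6.78×10^-5 A.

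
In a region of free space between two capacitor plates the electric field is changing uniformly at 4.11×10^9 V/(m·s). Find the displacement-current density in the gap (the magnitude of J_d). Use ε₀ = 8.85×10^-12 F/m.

J_d = ε₀ dE/dt = (8.85×10^-12)(4.11×10^9) = 0.0364 A/m².

0.0364 A/m²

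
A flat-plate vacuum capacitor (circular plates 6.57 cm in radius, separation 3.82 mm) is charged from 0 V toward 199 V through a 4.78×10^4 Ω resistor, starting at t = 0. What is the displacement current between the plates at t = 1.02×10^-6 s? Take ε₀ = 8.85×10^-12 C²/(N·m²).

C = ε₀A/d = (8.85×10^-12)(0.01356)/(3.82×10^-3) = 3.142×10^-11 F, so τ = RC = 1.502×10^-6 s.
The conduction current is I(t) = (V₀/R) e^(−t/τ), and the displacement current between the plates equals it.
t/τ = 0.6791; I_d = (199/4.78×10^4) · e^(−0.6791) = (4.163×10^-3)(0.5071) = 2.11×10^-3 A.

2.11×10^-3 A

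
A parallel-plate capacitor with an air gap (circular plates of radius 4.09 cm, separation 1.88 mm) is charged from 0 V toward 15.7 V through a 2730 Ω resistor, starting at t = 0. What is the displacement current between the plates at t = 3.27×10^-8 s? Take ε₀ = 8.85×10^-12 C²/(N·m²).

With C = ε₀A/d = (8.85×10^-12)(5.255×10^-3)/(1.88×10^-3) = 2.474×10^-11 F, the time constant is τ = RC = 6.754×10^-8 s, so t/τ = 0.4842 and e^(−t/τ) = 0.6162.
I_d = I_cond = (V₀/R) e^(−t/τ) = (5.751×10^-3)(0.6162) = 3.54×10^-3 A.

3.54×10^-3 A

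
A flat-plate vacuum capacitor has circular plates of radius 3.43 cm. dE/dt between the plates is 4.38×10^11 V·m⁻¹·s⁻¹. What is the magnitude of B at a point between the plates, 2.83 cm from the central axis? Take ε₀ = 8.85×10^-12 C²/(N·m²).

6.89×10^-8 T

I_d = ε₀ dΦ_E/dt = ε₀ πR² (dE/dt) = (8.85×10^-12)(3.696×10^-3)(4.38×10^11) = 0.01433 A through the full plate area.
∮B·dl = μ₀ I_d,enc with I_d,enc = I_d r²/R² = 9.755×10^-3 A; so B = μ₀ I_d,enc/(2πr) = 6.89×10^-8 T.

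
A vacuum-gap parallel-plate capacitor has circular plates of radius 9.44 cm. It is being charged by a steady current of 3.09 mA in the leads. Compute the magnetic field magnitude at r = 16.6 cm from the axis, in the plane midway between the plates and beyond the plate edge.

3.72×10^-9 T

No conduction current crosses the gap, so I_d there equals the 3.09×10^-3 A in the leads.
With r > R the enclosed displacement current is the full I_d; B = μ₀ I_d / (2πr) = 3.72×10^-9 T.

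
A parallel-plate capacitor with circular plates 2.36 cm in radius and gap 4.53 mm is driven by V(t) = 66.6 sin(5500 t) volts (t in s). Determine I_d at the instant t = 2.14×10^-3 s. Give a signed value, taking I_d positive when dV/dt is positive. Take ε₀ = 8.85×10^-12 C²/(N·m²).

dE/dt = (V₀ω/d)·cos(ωt) with ωt = 11.77 rad: (66.6)(5500)(0.6993)/(4.53×10^-3) = 5.655×10^7 V/(m·s).
I_d = ε₀ A dE/dt = (8.85×10^-12)(1.750×10^-3)(5.655×10^7) = 8.76×10^-7 A.

8.76×10^-7 A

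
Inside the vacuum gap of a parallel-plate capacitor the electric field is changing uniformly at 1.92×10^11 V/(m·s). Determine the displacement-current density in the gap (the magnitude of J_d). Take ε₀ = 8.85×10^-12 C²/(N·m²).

1.70 A/m²

J_d = ε₀ ∂E/∂t, so J_d = 1.70 A/m².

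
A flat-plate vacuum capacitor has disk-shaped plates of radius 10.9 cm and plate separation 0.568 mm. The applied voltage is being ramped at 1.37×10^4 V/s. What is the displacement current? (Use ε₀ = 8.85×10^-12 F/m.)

C = ε₀A/d = (8.85×10^-12)(0.03733)/(5.68×10^-4) = 5.816×10^-10 F.
I_d = C dV/dt = (5.816×10^-10)(1.37×10^4) = 7.97×10^-6 A.

7.97×10^-6 A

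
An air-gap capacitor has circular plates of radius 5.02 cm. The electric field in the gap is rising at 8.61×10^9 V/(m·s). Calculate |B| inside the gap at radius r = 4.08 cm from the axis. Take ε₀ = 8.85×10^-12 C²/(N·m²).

I_d = ε₀ dΦ_E/dt = ε₀ πR² (dE/dt) = (8.85×10^-12)(7.917×10^-3)(8.61×10^9) = 6.033×10^-4 A through the full plate area.
An Ampèrian loop of radius r encloses a fraction (r/R)² of I_d. Then B·2πr = μ₀ I_d (r/R)², giving B = μ₀ I_d r/(2πR²) = 1.95×10^-9 T.

1.95×10^-9 T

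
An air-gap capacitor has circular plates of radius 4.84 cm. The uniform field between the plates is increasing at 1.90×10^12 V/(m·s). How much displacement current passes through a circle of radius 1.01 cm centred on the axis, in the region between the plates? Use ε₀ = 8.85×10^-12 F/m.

5.39×10^-3 A

Total displacement current: I_d = ε₀(πR²)(dE/dt) = (8.85×10^-12)(7.359×10^-3)(1.90×10^12) = 0.1237 A.
The field is uniform, so I_d,enc = I_d (r/R)² = (0.1237)(1.01/4.84)² = 5.39×10^-3 A.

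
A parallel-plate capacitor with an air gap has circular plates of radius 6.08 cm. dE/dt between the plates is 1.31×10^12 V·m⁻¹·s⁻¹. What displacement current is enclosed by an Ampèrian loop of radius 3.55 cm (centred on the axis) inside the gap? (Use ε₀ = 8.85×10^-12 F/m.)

Through the whole plate area (πR² = 0.01161 m²), I_d = ε₀ πR² dE/dt = 0.1346 A.
Through an area πr² the displacement current is I_d·(πr²/πR²) = I_d (r/R)² = 0.0459 A.

0.0459 A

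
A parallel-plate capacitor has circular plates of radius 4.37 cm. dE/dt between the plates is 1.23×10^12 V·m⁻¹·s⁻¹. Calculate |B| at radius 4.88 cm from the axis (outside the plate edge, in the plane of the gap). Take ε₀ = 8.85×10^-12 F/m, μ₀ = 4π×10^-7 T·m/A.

Through the whole plate area (πR² = 5.999×10^-3 m²), I_d = ε₀ πR² dE/dt = 0.06530 A.
Outside the plates the loop encloses all of I_d, so B·2πr = μ₀ I_d and B = 2.68×10^-7 T.

2.68×10^-7 T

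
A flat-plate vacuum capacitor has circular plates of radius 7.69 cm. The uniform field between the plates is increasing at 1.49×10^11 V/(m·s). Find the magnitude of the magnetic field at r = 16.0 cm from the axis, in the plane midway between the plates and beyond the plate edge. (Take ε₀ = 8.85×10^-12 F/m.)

3.06×10^-8 T

I_d = ε₀ dΦ_E/dt = ε₀ πR² (dE/dt) = (8.85×10^-12)(0.01858)(1.49×10^11) = 0.02450 A through the full plate area.
For r ≥ R the full I_d is enclosed: B = μ₀ I_d/(2πr) = (4π×10^-7)(0.02450)/(2π·0.160) = 3.06×10^-8 T.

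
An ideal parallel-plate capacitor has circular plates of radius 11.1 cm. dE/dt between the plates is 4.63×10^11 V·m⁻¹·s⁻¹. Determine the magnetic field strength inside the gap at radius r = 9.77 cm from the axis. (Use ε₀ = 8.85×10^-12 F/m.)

I_d = ε₀ dΦ_E/dt = ε₀ πR² (dE/dt) = (8.85×10^-12)(0.03871)(4.63×10^11) = 0.1586 A through the full plate area.
∮B·dl = μ₀ I_d,enc with I_d,enc = I_d r²/R² = 0.1229 A; so B = μ₀ I_d,enc/(2πr) = 2.52×10^-7 T.

2.52×10^-7 T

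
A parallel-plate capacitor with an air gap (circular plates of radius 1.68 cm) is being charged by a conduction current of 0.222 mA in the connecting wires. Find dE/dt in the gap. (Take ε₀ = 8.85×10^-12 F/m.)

2.83×10^10 V/(m·s)

Charge continuity gives I_d = I = 2.22×10^-4 A between the plates.
Since I_d = ε₀ A dE/dt, dE/dt = I_d/(ε₀A) = (2.22×10^-4)/((8.85×10^-12)(8.867×10^-4)) = 2.83×10^10 V/(m·s).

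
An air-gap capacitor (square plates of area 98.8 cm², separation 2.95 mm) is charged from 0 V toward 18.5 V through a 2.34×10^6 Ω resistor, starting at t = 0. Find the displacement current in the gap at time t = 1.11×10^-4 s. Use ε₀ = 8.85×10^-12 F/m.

1.60×10^-6 A

C = ε₀A/d = (8.85×10^-12)(9.88×10^-3)/(2.95×10^-3) = 2.964×10^-11 F, so τ = RC = 6.936×10^-5 s.
The conduction current is I(t) = (V₀/R) e^(−t/τ), and the displacement current between the plates equals it.
t/τ = 1.600; I_d = (18.5/2.34×10^6) · e^(−1.600) = (7.906×10^-6)(0.2019) = 1.60×10^-6 A.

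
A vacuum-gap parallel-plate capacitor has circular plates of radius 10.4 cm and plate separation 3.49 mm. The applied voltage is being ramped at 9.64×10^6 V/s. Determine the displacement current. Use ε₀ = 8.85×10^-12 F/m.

C = ε₀A/d = (8.85×10^-12)(0.03398)/(3.49×10^-3) = 8.617×10^-11 F.
I_d = C dV/dt = (8.617×10^-11)(9.64×10^6) = 8.31×10^-4 A.

8.31×10^-4 A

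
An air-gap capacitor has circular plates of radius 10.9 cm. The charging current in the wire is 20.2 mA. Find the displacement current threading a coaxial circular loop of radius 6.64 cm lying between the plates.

7.50×10^-3 A

Between the plates the displacement current equals the wire current: I_d = 20.2 mA = 0.0202 A.
Since J_d is uniform, the enclosed fraction is (r/R)² = 0.3711, giving I_d,enc = 7.50×10^-3 A.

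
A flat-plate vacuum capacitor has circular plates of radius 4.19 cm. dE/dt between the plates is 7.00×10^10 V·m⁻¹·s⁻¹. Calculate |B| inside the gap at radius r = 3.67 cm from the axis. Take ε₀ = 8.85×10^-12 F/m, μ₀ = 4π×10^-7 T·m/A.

1.43×10^-8 T

I_d = ε₀ dΦ_E/dt = ε₀ πR² (dE/dt) = (8.85×10^-12)(5.515×10^-3)(7.00×10^10) = 3.417×10^-3 A through the full plate area.
For r < R the Ampère–Maxwell law gives B(2πr) = μ₀ I_d (r²/R²), so B = μ₀ I_d r/(2πR²) = (4π×10^-7)(3.417×10^-3)(0.0367)/(2π·0.0419²) = 1.43×10^-8 T.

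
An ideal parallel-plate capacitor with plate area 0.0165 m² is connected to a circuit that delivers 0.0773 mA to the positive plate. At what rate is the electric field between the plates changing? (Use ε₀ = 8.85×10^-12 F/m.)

By continuity, I_d in the gap equals the 0.0773 mA flowing in the wire.
Since I_d = ε₀ A dE/dt, dE/dt = I_d/(ε₀A) = (7.73×10^-5)/((8.85×10^-12)(0.0165)) = 5.29×10^8 V/(m·s).

5.29×10^8 V/(m·s)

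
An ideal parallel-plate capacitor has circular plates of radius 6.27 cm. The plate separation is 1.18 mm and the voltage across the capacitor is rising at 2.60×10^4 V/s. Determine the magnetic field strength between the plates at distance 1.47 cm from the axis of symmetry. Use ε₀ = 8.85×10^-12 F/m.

1.80×10^-12 T

dE/dt = (dV/dt)/d = 2.203×10^7 V/(m·s); I_d = ε₀(πR²)(dE/dt) = (8.85×10^-12)(0.01235)(2.203×10^7) = 2.408×10^-6 A.
An Ampèrian loop of radius r encloses a fraction (r/R)² of I_d. Then B·2πr = μ₀ I_d (r/R)², giving B = μ₀ I_d r/(2πR²) = 1.80×10^-12 T.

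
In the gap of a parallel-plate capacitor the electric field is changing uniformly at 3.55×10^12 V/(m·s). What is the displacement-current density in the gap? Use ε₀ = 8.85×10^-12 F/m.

31.4 A/m²

J_d = ε₀ dE/dt = (8.85×10^-12)(3.55×10^12) = 31.4 A/m².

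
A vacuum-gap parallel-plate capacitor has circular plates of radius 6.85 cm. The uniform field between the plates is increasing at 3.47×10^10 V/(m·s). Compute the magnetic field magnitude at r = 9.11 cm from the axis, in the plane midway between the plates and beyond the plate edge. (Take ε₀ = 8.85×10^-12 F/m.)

I_d = ε₀ dΦ_E/dt = ε₀ πR² (dE/dt) = (8.85×10^-12)(0.01474)(3.47×10^10) = 4.527×10^-3 A through the full plate area.
For r ≥ R the full I_d is enclosed: B = μ₀ I_d/(2πr) = (4π×10^-7)(4.527×10^-3)/(2π·0.0911) = 9.94×10^-9 T.

9.94×10^-9 T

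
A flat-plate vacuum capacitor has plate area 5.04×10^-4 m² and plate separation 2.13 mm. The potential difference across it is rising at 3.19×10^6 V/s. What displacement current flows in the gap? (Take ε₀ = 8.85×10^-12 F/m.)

The displacement current equals the charging current C dV/dt. With C = ε₀A/d = (8.85×10^-12)(5.04×10^-4)/(2.13×10^-3) = 2.094×10^-12 F, I_d = (2.094×10^-12)(3.19×10^6) = 6.68×10^-6 A.

6.68×10^-6 A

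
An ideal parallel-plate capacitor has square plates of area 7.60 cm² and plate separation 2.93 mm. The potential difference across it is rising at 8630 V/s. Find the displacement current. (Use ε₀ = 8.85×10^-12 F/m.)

1.98×10^-8 A

C = ε₀A/d = (8.85×10^-12)(7.60×10^-4)/(2.93×10^-3) = 2.296×10^-12 F.
I_d = C dV/dt = (2.296×10^-12)(8630) = 1.98×10^-8 A.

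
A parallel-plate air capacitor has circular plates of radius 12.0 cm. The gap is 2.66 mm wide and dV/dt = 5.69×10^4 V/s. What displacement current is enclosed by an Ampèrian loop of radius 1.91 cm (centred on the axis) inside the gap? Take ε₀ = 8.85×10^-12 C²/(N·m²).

2.17×10^-7 A

I_d = C dV/dt with C = ε₀πR²/d = 1.505×10^-10 F, so I_d = (1.505×10^-10)(5.69×10^4) = 8.563×10^-6 A.
The field is uniform, so I_d,enc = I_d (r/R)² = (8.563×10^-6)(1.91/12.0)² = 2.17×10^-7 A.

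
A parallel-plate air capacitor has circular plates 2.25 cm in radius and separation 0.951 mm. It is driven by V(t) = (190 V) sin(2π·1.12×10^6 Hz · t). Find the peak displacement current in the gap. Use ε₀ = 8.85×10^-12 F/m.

C = ε₀A/d = (8.85×10^-12)(1.590×10^-3)/(9.51×10^-4) = 1.480×10^-11 F; ω = 2πf = 7.037×10^6 rad/s.
I_d = C dV/dt, so |I_d|_max = C V₀ ω = (1.480×10^-11)(190)(7.037×10^6) = 0.0198 A.

0.0198 A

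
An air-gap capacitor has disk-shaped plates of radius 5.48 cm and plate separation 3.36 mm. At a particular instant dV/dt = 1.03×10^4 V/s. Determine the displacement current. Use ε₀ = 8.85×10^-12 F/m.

2.56×10^-7 A

C = ε₀A/d = (8.85×10^-12)(9.434×10^-3)/(3.36×10^-3) = 2.485×10^-11 F.
I_d = C dV/dt = (2.485×10^-11)(1.03×10^4) = 2.56×10^-7 A.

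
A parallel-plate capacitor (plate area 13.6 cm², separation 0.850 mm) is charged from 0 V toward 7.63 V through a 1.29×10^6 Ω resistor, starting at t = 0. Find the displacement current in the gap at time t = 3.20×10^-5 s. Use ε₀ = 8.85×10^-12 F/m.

1.03×10^-6 A

C = ε₀A/d = (8.85×10^-12)(1.36×10^-3)/(8.50×10^-4) = 1.416×10^-11 F, so τ = RC = 1.827×10^-5 s.
The conduction current is I(t) = (V₀/R) e^(−t/τ), and the displacement current between the plates equals it.
t/τ = 1.752; I_d = (7.63/1.29×10^6) · e^(−1.752) = (5.915×10^-6)(0.1734) = 1.03×10^-6 A.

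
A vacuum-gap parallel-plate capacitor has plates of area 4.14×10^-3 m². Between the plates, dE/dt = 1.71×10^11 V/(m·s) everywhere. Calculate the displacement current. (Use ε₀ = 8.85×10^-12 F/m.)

6.27×10^-3 A

The displacement current is ε₀ times dΦ_E/dt = ε₀ A dE/dt = (8.85×10^-12)(4.14×10^-3)(1.71×10^11) = 6.27×10^-3 A.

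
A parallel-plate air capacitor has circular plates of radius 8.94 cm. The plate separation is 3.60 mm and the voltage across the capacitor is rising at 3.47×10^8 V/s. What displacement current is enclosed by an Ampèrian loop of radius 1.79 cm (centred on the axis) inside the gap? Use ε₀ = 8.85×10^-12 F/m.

dE/dt = (dV/dt)/d = 9.639×10^10 V/(m·s); I_d = ε₀(πR²)(dE/dt) = (8.85×10^-12)(0.02511)(9.639×10^10) = 0.02142 A.
The field is uniform, so I_d,enc = I_d (r/R)² = (0.02142)(1.79/8.94)² = 8.59×10^-4 A.

8.59×10^-4 A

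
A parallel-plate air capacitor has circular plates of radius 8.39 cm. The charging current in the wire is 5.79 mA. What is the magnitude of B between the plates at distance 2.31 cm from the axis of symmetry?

3.80×10^-9 T

No conduction current crosses the gap, so I_d there equals the 5.79×10^-3 A in the leads.
∮B·dl = μ₀ I_d,enc with I_d,enc = I_d r²/R² = 4.389×10^-4 A; so B = μ₀ I_d,enc/(2πr) = 3.80×10^-9 T.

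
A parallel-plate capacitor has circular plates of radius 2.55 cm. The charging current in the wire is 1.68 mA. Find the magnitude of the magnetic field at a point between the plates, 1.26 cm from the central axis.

By continuity the displacement current in the gap matches the conduction current: I_d = 1.68×10^-3 A.
An Ampèrian loop of radius r encloses a fraction (r/R)² of I_d. Then B·2πr = μ₀ I_d (r/R)², giving B = μ₀ I_d r/(2πR²) = 6.51×10^-9 T.

6.51×10^-9 T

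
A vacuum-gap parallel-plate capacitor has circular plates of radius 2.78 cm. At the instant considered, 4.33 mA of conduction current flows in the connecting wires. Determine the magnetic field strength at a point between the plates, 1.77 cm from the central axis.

1.98×10^-8 T

Between the plates the displacement current equals the wire current: I_d = 4.33 mA = 4.33×10^-3 A.
For r < R the Ampère–Maxwell law gives B(2πr) = μ₀ I_d (r²/R²), so B = μ₀ I_d r/(2πR²) = (4π×10^-7)(4.33×10^-3)(0.0177)/(2π·0.0278²) = 1.98×10^-8 T.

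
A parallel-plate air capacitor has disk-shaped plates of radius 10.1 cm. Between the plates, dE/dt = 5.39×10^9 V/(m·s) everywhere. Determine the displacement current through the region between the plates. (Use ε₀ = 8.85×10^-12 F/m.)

1.53×10^-3 A

With a uniform field, Φ_E = EA, so I_d = ε₀ A dE/dt = 1.53×10^-3 A.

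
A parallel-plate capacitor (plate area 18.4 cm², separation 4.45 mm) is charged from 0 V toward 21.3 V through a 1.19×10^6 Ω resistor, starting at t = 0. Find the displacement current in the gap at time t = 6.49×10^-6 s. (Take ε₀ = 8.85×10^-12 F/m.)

With C = ε₀A/d = (8.85×10^-12)(1.84×10^-3)/(4.45×10^-3) = 3.659×10^-12 F, the time constant is τ = RC = 4.354×10^-6 s, so t/τ = 1.491 and e^(−t/τ) = 0.2251.
I_d = I_cond = (V₀/R) e^(−t/τ) = (1.790×10^-5)(0.2251) = 4.03×10^-6 A.

4.03×10^-6 A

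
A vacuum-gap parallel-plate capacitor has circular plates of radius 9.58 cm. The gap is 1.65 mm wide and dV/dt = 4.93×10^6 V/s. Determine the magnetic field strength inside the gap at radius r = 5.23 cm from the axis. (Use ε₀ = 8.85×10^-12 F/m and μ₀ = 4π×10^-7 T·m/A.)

With E = V/d, dE/dt = 2.988×10^9 V/(m·s) and πR² = 0.02883 m², giving I_d = ε₀ πR² dE/dt = 7.624×10^-4 A.
For r < R the Ampère–Maxwell law gives B(2πr) = μ₀ I_d (r²/R²), so B = μ₀ I_d r/(2πR²) = (4π×10^-7)(7.624×10^-4)(0.0523)/(2π·0.0958²) = 8.69×10^-10 T.

8.69×10^-10 T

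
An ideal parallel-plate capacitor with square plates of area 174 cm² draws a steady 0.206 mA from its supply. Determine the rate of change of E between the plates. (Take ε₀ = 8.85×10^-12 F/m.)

Charge continuity gives I_d = I = 2.06×10^-4 A between the plates.
Since I_d = ε₀ A dE/dt, dE/dt = I_d/(ε₀A) = (2.06×10^-4)/((8.85×10^-12)(0.0174)) = 1.34×10^9 V/(m·s).

1.34×10^9 V/(m·s)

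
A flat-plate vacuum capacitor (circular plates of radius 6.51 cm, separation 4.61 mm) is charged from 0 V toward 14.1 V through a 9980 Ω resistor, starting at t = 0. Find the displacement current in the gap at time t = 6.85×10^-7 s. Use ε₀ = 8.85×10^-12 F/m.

C = ε₀A/d = (8.85×10^-12)(0.01331)/(4.61×10^-3) = 2.555×10^-11 F and τ = RC = 2.550×10^-7 s. I_d in the gap equals the RC charging current.
I_d(t) = (V₀/R) e^(−t/τ) = 1.413×10^-3 · e^(−2.686) = 9.63×10^-5 A.

9.63×10^-5 A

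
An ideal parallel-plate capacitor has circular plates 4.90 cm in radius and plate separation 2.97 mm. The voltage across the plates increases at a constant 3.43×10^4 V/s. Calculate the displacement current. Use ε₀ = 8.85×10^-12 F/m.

The field between the plates is E = V/d, so dE/dt = (3.43×10^4)/(2.97×10^-3 m) = 1.155×10^7 V/(m·s).
I_d = ε₀ A (dE/dt) = (8.85×10^-12)(7.543×10^-3)(1.155×10^7) = 7.71×10^-7 A.

7.71×10^-7 A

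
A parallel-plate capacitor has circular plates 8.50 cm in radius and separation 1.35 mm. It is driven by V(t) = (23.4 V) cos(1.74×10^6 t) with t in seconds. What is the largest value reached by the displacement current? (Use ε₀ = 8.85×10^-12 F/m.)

6.06×10^-3 A

(dE/dt)_max = V₀ω/d = 3.016×10^10 V/(m·s); ω = 1.74×10^6 rad/s.
I_d,max = ε₀ A (dE/dt)_max = (8.85×10^-12)(0.02270)(3.016×10^10) = 6.06×10^-3 A.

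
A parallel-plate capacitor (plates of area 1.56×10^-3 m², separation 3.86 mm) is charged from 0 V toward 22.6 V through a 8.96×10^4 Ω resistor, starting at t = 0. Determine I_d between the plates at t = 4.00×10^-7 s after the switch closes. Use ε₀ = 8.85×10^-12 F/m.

7.24×10^-5 A

With C = ε₀A/d = (8.85×10^-12)(1.56×10^-3)/(3.86×10^-3) = 3.577×10^-12 F, the time constant is τ = RC = 3.205×10^-7 s, so t/τ = 1.248 and e^(−t/τ) = 0.2871.
I_d = I_cond = (V₀/R) e^(−t/τ) = (2.522×10^-4)(0.2871) = 7.24×10^-5 A.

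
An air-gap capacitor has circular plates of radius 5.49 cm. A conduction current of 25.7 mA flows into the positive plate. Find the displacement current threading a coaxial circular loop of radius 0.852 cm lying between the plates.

No conduction current crosses the gap, so I_d there equals the 0.0257 A in the leads.
Since J_d is uniform, the enclosed fraction is (r/R)² = 0.02408, giving I_d,enc = 6.19×10^-4 A.

6.19×10^-4 A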